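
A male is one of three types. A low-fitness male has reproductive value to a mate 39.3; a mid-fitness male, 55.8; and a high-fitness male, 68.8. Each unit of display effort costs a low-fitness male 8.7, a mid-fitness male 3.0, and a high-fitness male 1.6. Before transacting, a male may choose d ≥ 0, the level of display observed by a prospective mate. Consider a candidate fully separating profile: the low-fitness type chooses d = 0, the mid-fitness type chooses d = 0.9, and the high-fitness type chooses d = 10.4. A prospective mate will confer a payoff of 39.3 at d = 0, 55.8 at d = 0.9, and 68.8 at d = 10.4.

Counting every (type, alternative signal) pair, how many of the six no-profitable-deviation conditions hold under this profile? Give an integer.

4

Low-fitness (own payoff 39.3): to d=0.9 gives 55.8 − 8.7×0.9 = 47.97 → profitable ✗; to d=10.4 gives 68.8 − 8.7×10.4 = -21.68 → no gain ✓.
High-fitness (own payoff 68.8 − 1.6×10.4 = 52.16): to d=0 gives 39.3 → no gain ✓; to d=0.9 gives 55.8 − 1.6×0.9 = 54.36 → profitable ✗.
Mid-fitness (own payoff 55.8 − 3.0×0.9 = 53.1): to d=0 gives 39.3 → no gain ✓; to d=10.4 gives 68.8 − 3.0×10.4 = 37.6 → no gain ✓.
4 of the 6 constraints hold; not an equilibrium.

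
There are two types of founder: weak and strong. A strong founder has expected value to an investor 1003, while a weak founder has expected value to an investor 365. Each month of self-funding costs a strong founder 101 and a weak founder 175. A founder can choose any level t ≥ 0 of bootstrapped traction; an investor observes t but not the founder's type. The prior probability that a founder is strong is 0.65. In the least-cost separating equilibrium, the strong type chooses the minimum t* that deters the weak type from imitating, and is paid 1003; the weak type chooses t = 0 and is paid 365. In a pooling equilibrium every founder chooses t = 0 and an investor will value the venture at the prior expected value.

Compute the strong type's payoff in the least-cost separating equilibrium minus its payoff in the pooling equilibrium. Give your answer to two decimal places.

-144.92

Least-cost separating signal: t* solves 365 = 1003 − 175·t*, so t* = (1003 − 365)/175 ≈ 3.6457.
Strong type's separating payoff: 1003 − 101 × t* = 1003 − 101 × (1003 − 365)/175 = 1003 − 64438/175 ≈ 634.7829.
Pooling payoff: 0.65 × 1003 + 0.35 × 365 = 779.7.
Difference: 634.7829 − 779.7 = -144.9171, i.e. -144.92 to two decimal places.
The strong type would prefer the pooling outcome.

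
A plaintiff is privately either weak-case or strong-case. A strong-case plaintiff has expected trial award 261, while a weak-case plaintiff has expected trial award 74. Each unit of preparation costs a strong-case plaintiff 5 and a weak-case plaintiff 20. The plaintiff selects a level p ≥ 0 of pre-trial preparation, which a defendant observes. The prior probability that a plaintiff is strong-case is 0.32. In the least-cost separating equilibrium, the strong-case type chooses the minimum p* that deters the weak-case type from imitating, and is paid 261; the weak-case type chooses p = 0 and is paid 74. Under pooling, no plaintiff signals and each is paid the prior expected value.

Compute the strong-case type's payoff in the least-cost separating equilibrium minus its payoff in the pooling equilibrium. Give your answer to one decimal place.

Least-cost separating signal: p* solves 74 = 261 − 20·p*, so p* = (261 − 74)/20 = 9.35.
Strong-case type's separating payoff: 261 − 5 × p* = 261 − 5 × (261 − 74)/20 = 261 − 935/20 = 214.25.
Pooling payoff: 0.32 × 261 + 0.68 × 74 = 133.84.
Difference: 214.25 − 133.84 = 80.41, i.e. 80.4 to one decimal place.
The strong-case type prefers to separate.

80.4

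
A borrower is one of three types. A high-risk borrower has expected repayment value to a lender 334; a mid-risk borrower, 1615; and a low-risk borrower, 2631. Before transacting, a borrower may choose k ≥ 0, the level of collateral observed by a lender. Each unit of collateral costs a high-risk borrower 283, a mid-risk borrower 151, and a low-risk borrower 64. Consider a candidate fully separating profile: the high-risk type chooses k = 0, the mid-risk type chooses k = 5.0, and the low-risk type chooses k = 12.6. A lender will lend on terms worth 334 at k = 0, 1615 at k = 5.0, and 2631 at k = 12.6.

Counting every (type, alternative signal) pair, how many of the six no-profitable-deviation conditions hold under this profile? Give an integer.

6

High-risk (own payoff 334): to k=5.0 gives 1615 − 283×5.0 = 200 → no gain ✓; to k=12.6 gives 2631 − 283×12.6 = -934.8 → no gain ✓.
Mid-risk (own payoff 1615 − 151×5.0 = 860): to k=0 gives 334 → no gain ✓; to k=12.6 gives 2631 − 151×12.6 = 728.4 → no gain ✓.
Low-risk (own payoff 2631 − 64×12.6 = 1824.6): to k=0 gives 334 → no gain ✓; to k=5.0 gives 1615 − 64×5.0 = 1295 → no gain ✓.
6 of the 6 constraints hold; this profile is a separating equilibrium.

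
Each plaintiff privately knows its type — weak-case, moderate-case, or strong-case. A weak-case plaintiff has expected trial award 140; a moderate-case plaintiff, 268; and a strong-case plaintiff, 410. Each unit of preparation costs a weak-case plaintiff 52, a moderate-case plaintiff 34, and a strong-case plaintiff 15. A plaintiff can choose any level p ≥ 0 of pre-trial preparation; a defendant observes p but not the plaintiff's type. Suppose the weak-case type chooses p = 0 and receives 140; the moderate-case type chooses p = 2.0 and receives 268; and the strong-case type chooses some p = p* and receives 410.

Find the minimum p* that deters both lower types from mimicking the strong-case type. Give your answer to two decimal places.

6.18

Moderate-case type (on-path payoff 268 − 34×2.0 = 200) won't mimic when 200 ≥ 410 − 34·p*, i.e. p* ≥ 6.18.
Weak-case type (on-path payoff 140) won't mimic when 140 ≥ 410 − 52·p*, i.e. p* ≥ 5.19.
Both must hold, so p* = max(5.19, 6.18) = 6.18. The moderate-case type's constraint binds.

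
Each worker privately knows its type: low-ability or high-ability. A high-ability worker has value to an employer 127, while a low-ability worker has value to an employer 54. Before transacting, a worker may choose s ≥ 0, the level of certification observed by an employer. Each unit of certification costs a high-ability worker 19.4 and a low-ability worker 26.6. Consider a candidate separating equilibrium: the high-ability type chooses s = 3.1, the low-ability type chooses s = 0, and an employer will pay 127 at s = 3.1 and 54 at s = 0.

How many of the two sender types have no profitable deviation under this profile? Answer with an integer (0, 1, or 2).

2

High-ability type: signal → 127 − 19.4 × 3.1 = 66.86; deviate to 0 → 54. IC holds (66.86 ≥ 54).
Low-ability type: stay at 0 → 54; mimic → 127 − 26.6 × 3.1 = 44.54. IC holds (54 ≥ 44.54).
2 of 2 constraints hold, so this is a separating equilibrium.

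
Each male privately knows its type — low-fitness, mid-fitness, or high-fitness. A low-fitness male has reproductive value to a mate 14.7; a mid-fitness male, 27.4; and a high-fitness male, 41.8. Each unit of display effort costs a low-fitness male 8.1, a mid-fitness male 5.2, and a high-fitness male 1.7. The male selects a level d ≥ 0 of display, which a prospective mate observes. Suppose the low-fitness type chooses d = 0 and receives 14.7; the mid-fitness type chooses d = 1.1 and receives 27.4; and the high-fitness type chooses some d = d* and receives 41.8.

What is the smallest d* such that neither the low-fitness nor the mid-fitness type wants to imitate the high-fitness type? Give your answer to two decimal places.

3.87

Low-fitness type (on-path payoff 14.7) won't mimic when 14.7 ≥ 41.8 − 8.1·d*, i.e. d* ≥ 3.35.
Mid-fitness type (on-path payoff 27.4 − 5.2×1.1 = 21.68) won't mimic when 21.68 ≥ 41.8 − 5.2·d*, i.e. d* ≥ 3.87.
Both must hold, so d* = max(3.35, 3.87) = 3.87. The mid-fitness type's constraint binds.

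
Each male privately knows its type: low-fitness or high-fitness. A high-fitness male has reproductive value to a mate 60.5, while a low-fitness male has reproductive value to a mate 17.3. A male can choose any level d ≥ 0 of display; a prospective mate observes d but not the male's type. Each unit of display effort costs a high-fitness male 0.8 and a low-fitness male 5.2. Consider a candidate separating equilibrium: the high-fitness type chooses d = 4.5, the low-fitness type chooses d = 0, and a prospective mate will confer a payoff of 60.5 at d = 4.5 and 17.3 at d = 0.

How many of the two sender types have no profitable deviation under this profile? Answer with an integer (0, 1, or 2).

High-fitness type: signal → 60.5 − 0.8 × 4.5 = 56.9; deviate to 0 → 17.3. IC holds (56.9 ≥ 17.3).
Low-fitness type: stay at 0 → 17.3; mimic → 60.5 − 5.2 × 4.5 = 37.1. IC fails (17.3 < 37.1).
1 of 2 constraints hold, so this profile is not an equilibrium.

1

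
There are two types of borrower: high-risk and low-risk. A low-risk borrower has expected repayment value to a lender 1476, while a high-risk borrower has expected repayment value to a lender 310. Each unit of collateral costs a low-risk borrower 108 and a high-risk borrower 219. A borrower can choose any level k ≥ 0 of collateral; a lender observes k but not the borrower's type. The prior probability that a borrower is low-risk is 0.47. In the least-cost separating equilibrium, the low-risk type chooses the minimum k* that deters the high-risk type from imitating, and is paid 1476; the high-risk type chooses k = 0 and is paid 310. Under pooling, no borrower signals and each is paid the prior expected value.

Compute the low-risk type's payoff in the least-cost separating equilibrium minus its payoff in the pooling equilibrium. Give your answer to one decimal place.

Least-cost separating signal: k* solves 310 = 1476 − 219·k*, so k* = (1476 − 310)/219 ≈ 5.3242.
Low-risk type's separating payoff: 1476 − 108 × k* = 1476 − 108 × (1476 − 310)/219 = 1476 − 125928/219 ≈ 900.986.
Pooling payoff: 0.47 × 1476 + 0.53 × 310 = 858.02.
Difference: 900.986 − 858.02 = 42.966, i.e. 43.0 to one decimal place.
The low-risk type prefers to separate.

43.0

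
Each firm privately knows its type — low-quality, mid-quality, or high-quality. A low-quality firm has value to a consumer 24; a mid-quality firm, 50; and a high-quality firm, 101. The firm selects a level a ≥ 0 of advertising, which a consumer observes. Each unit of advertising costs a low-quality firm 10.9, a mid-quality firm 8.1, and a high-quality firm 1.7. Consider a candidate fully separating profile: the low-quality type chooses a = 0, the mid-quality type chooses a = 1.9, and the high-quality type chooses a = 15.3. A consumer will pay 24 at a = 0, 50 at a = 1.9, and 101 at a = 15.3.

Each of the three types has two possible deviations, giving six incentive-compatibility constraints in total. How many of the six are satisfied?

Mid-quality (own payoff 50 − 8.1×1.9 = 34.61): to a=0 gives 24 → no gain ✓; to a=15.3 gives 101 − 8.1×15.3 = -22.93 → no gain ✓.
High-quality (own payoff 101 − 1.7×15.3 = 74.99): to a=0 gives 24 → no gain ✓; to a=1.9 gives 50 − 1.7×1.9 = 46.77 → no gain ✓.
Low-quality (own payoff 24): to a=1.9 gives 50 − 10.9×1.9 = 29.29 → profitable ✗; to a=15.3 gives 101 − 10.9×15.3 = -65.77 → no gain ✓.
5 of the 6 constraints hold; not an equilibrium.

5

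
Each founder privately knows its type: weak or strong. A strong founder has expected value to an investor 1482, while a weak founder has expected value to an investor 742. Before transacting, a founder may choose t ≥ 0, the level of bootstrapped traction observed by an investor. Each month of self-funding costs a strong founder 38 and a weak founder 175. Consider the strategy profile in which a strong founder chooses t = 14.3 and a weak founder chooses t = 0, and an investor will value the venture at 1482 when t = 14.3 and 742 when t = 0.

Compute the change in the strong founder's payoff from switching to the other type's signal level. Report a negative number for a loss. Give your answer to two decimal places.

-196.60

Playing t = 14.3 the strong founder receives 1482 − 38 × 14.3 = 938.6.
Deviating to t = 0 yields 742 instead.
Gain from deviating: 742 − 938.6 = -196.60.
The gain is negative, so the strong type's incentive-compatibility constraint is satisfied.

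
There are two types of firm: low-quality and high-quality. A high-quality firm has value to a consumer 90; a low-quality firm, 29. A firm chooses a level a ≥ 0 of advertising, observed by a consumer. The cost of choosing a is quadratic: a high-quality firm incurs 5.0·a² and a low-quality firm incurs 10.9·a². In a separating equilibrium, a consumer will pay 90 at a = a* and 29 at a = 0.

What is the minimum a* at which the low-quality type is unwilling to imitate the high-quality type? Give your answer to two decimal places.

2.37

The low-quality type at a = 0 receives 29; imitating at a* yields 90 − 10.9·a*².
Indifference: 29 = 90 − 10.9·a*², so a*² = (90 − 29) / 10.9 ≈ 5.5963.
a* = √5.5963 ≈ 2.37.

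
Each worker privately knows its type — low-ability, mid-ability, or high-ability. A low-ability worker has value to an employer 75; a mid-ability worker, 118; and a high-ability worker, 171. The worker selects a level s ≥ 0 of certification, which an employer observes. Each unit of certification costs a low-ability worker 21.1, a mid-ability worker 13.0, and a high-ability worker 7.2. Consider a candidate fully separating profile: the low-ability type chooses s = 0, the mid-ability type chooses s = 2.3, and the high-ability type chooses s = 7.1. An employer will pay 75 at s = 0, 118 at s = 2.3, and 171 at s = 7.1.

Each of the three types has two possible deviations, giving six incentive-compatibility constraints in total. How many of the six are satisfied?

Low-ability (own payoff 75): to s=2.3 gives 118 − 21.1×2.3 = 69.47 → no gain ✓; to s=7.1 gives 171 − 21.1×7.1 = 21.19 → no gain ✓.
Mid-ability (own payoff 118 − 13.0×2.3 = 88.1): to s=0 gives 75 → no gain ✓; to s=7.1 gives 171 − 13.0×7.1 = 78.7 → no gain ✓.
High-ability (own payoff 171 − 7.2×7.1 = 119.88): to s=0 gives 75 → no gain ✓; to s=2.3 gives 118 − 7.2×2.3 = 101.44 → no gain ✓.
6 of the 6 constraints hold; this profile is a separating equilibrium.

6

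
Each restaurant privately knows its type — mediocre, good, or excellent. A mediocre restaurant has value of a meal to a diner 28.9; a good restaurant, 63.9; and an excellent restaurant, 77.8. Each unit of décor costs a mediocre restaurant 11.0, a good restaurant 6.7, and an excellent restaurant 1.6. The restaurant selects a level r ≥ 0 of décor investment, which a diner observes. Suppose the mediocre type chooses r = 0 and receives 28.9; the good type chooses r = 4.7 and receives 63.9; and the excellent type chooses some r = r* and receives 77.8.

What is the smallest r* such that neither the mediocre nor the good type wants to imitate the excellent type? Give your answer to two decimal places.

6.77

Mediocre type (on-path payoff 28.9) won't mimic when 28.9 ≥ 77.8 − 11.0·r*, i.e. r* ≥ 4.45.
Good type (on-path payoff 63.9 − 6.7×4.7 = 32.41) won't mimic when 32.41 ≥ 77.8 − 6.7·r*, i.e. r* ≥ 6.77.
Both must hold, so r* = max(4.45, 6.77) = 6.77. The good type's constraint binds.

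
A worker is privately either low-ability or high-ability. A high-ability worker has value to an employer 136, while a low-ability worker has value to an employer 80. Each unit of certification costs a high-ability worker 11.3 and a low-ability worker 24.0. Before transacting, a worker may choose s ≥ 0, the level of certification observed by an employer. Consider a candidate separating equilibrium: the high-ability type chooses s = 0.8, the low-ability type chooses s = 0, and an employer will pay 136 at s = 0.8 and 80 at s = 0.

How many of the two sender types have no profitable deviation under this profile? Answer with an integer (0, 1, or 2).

Low-ability type: stay at 0 → 80; mimic → 136 − 24.0 × 0.8 = 116.8. IC fails (80 < 116.8).
High-ability type: signal → 136 − 11.3 × 0.8 = 126.96; deviate to 0 → 80. IC holds (126.96 ≥ 80).
1 of 2 constraints hold, so this profile is not an equilibrium.

1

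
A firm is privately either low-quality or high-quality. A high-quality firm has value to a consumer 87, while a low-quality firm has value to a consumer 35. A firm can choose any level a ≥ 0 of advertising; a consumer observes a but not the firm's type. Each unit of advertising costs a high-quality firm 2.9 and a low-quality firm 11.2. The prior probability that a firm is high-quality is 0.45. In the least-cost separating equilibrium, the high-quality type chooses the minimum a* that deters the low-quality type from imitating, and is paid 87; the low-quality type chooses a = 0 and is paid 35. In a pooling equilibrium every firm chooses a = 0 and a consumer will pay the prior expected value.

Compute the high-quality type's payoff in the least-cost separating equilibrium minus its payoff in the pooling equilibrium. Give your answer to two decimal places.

15.14

Least-cost separating signal: a* solves 35 = 87 − 11.2·a*, so a* = (87 − 35)/11.2 ≈ 4.6429.
High-quality type's separating payoff: 87 − 2.9 × a* = 87 − 2.9 × (87 − 35)/11.2 = 87 − 150.8/11.2 ≈ 73.5357.
Pooling payoff: 0.45 × 87 + 0.55 × 35 = 58.4.
Difference: 73.5357 − 58.4 = 15.1357, i.e. 15.14 to two decimal places.
The high-quality type prefers to separate.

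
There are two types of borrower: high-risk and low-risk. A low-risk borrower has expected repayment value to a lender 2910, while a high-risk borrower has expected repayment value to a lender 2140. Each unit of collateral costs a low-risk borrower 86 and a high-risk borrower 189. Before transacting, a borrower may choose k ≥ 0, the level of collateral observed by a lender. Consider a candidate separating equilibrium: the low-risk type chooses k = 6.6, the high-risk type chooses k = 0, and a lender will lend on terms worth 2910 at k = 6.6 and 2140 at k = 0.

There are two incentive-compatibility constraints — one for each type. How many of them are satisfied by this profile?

2

Low-risk type: signal → 2910 − 86 × 6.6 = 2342.4; deviate to 0 → 2140. IC holds (2342.4 ≥ 2140).
High-risk type: stay at 0 → 2140; mimic → 2910 − 189 × 6.6 = 1662.6. IC holds (2140 ≥ 1662.6).
2 of 2 constraints hold, so this is a separating equilibrium.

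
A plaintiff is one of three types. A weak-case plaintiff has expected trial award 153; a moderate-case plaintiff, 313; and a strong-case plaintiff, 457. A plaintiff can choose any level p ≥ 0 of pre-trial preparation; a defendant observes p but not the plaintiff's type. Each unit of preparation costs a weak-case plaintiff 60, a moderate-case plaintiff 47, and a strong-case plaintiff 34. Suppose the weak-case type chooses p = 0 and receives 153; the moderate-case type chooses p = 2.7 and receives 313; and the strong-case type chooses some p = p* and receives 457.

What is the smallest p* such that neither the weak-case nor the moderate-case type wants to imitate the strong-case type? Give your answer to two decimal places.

5.76

Weak-case type (on-path payoff 153) won't mimic when 153 ≥ 457 − 60·p*, i.e. p* ≥ 5.07.
Moderate-case type (on-path payoff 313 − 47×2.7 = 186.1) won't mimic when 186.1 ≥ 457 − 47·p*, i.e. p* ≥ 5.76.
Both must hold, so p* = max(5.07, 5.76) = 5.76. The moderate-case type's constraint binds.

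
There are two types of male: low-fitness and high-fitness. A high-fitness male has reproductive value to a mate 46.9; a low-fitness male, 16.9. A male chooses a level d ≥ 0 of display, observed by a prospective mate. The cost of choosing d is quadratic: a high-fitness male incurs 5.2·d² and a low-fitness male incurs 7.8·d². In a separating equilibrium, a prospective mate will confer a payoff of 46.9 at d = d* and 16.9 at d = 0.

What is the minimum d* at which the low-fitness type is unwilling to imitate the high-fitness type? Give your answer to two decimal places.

1.96

The low-fitness type at d = 0 receives 16.9; imitating at d* yields 46.9 − 7.8·d*².
Indifference: 16.9 = 46.9 − 7.8·d*², so d*² = (46.9 − 16.9) / 7.8 ≈ 3.8462.
d* = √3.8462 ≈ 1.96.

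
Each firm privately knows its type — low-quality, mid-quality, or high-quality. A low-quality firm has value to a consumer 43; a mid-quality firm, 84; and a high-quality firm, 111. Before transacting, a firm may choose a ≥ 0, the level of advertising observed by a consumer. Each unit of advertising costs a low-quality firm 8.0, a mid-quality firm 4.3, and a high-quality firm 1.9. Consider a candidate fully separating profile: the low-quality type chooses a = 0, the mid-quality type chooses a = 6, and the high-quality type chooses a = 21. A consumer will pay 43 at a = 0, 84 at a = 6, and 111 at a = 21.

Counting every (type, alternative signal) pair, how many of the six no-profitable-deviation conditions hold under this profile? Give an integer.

5

High-quality (own payoff 111 − 1.9×21 = 71.1): to a=0 gives 43 → no gain ✓; to a=6 gives 84 − 1.9×6 = 72.6 → profitable ✗.
Mid-quality (own payoff 84 − 4.3×6 = 58.2): to a=0 gives 43 → no gain ✓; to a=21 gives 111 − 4.3×21 = 20.7 → no gain ✓.
Low-quality (own payoff 43): to a=6 gives 84 − 8.0×6 = 36 → no gain ✓; to a=21 gives 111 − 8.0×21 = -57 → no gain ✓.
5 of the 6 constraints hold; not an equilibrium.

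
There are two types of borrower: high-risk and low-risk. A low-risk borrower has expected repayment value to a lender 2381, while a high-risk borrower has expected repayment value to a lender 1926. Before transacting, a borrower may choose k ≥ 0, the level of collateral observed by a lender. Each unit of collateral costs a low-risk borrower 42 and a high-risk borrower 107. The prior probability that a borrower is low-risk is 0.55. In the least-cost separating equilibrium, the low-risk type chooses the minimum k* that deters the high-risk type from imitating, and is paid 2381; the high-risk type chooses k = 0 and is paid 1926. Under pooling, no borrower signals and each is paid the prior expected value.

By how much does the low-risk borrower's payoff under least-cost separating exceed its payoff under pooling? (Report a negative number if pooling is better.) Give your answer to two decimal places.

26.15

Least-cost separating signal: k* solves 1926 = 2381 − 107·k*, so k* = (2381 − 1926)/107 ≈ 4.2523.
Low-risk type's separating payoff: 2381 − 42 × k* = 2381 − 42 × (2381 − 1926)/107 = 2381 − 19110/107 ≈ 2202.4019.
Pooling payoff: 0.55 × 2381 + 0.45 × 1926 = 2176.25.
Difference: 2202.4019 − 2176.25 = 26.1519, i.e. 26.15 to two decimal places.
The low-risk type prefers to separate.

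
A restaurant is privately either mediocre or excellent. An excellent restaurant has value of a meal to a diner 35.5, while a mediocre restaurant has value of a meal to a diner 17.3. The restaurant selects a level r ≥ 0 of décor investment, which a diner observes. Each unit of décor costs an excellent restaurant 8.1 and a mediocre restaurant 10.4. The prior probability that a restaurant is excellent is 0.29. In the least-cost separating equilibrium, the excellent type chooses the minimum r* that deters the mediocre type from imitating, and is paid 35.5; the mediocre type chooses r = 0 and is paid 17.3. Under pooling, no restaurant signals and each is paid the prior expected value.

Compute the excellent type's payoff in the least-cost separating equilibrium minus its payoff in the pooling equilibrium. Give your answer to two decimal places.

Least-cost separating signal: r* solves 17.3 = 35.5 − 10.4·r*, so r* = (35.5 − 17.3)/10.4 = 1.75.
Excellent type's separating payoff: 35.5 − 8.1 × r* = 35.5 − 8.1 × (35.5 − 17.3)/10.4 = 35.5 − 147.42/10.4 = 21.325.
Pooling payoff: 0.29 × 35.5 + 0.71 × 17.3 = 22.578.
Difference: 21.325 − 22.578 = -1.253, i.e. -1.25 to two decimal places.
The excellent type would prefer the pooling outcome.

-1.25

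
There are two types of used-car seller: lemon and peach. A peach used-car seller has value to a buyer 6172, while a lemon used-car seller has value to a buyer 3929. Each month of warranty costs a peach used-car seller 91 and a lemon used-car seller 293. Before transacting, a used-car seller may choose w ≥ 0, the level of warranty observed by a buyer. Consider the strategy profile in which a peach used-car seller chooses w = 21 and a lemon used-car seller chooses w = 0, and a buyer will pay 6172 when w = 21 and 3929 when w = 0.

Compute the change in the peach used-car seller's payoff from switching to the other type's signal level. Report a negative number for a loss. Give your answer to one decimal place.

-332.0

Playing w = 21 the peach used-car seller receives 6172 − 91 × 21 = 4261.
Deviating to w = 0 yields 3929 instead.
Gain from deviating: 3929 − 4261 = -332.0.
The gain is negative, so the peach type's incentive-compatibility constraint is satisfied.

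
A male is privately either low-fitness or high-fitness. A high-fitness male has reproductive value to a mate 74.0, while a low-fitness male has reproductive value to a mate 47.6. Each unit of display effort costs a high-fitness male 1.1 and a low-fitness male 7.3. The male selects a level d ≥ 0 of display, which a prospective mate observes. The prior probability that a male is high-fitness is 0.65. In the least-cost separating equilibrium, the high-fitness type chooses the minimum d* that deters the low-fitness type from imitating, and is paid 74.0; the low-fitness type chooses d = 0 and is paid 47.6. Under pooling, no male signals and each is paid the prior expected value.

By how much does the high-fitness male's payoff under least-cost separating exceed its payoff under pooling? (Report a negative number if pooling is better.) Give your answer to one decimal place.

5.3

Least-cost separating signal: d* solves 47.6 = 74.0 − 7.3·d*, so d* = (74.0 − 47.6)/7.3 ≈ 3.6164.
High-fitness type's separating payoff: 74.0 − 1.1 × d* = 74.0 − 1.1 × (74.0 − 47.6)/7.3 = 74.0 − 29.04/7.3 ≈ 70.022.
Pooling payoff: 0.65 × 74.0 + 0.35 × 47.6 = 64.76.
Difference: 70.022 − 64.76 = 5.262, i.e. 5.3 to one decimal place.
The high-fitness type prefers to separate.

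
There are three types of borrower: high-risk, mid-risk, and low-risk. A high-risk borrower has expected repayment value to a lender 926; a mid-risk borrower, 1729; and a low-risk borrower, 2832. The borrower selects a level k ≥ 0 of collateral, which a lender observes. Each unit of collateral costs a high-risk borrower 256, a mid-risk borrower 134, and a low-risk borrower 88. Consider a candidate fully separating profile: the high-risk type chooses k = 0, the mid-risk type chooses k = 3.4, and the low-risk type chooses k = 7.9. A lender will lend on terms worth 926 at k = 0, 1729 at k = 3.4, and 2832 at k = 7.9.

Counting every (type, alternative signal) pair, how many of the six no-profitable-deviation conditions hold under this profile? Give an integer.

5

High-risk (own payoff 926): to k=3.4 gives 1729 − 256×3.4 = 858.6 → no gain ✓; to k=7.9 gives 2832 − 256×7.9 = 809.6 → no gain ✓.
Mid-risk (own payoff 1729 − 134×3.4 = 1273.4): to k=0 gives 926 → no gain ✓; to k=7.9 gives 2832 − 134×7.9 = 1773.4 → profitable ✗.
Low-risk (own payoff 2832 − 88×7.9 = 2136.8): to k=0 gives 926 → no gain ✓; to k=3.4 gives 1729 − 88×3.4 = 1429.8 → no gain ✓.
5 of the 6 constraints hold; not an equilibrium.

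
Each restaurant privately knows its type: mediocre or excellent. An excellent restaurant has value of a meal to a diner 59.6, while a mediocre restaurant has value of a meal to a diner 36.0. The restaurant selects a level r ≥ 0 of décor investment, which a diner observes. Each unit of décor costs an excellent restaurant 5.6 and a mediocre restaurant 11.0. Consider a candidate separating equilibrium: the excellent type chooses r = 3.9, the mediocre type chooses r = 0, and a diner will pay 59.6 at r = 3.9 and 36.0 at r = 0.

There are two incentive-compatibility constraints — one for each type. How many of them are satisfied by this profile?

Mediocre type: stay at 0 → 36.0; mimic → 59.6 − 11.0 × 3.9 = 16.7. IC holds (36.0 ≥ 16.7).
Excellent type: signal → 59.6 − 5.6 × 3.9 = 37.76; deviate to 0 → 36.0. IC holds (37.76 ≥ 36.0).
2 of 2 constraints hold, so this is a separating equilibrium.

2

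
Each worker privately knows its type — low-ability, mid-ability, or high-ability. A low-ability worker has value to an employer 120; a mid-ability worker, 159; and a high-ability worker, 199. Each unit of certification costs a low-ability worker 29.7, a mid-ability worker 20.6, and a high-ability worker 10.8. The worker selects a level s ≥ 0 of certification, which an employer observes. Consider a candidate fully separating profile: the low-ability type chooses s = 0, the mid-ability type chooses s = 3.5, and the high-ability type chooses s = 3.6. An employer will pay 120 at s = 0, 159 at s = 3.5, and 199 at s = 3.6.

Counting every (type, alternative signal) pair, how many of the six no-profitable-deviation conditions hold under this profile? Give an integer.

Low-ability (own payoff 120): to s=3.5 gives 159 − 29.7×3.5 = 55.05 → no gain ✓; to s=3.6 gives 199 − 29.7×3.6 = 92.08 → no gain ✓.
High-ability (own payoff 199 − 10.8×3.6 = 160.12): to s=0 gives 120 → no gain ✓; to s=3.5 gives 159 − 10.8×3.5 = 121.2 → no gain ✓.
Mid-ability (own payoff 159 − 20.6×3.5 = 86.9): to s=0 gives 120 → profitable ✗; to s=3.6 gives 199 − 20.6×3.6 = 124.84 → profitable ✗.
4 of the 6 constraints hold; not an equilibrium.

4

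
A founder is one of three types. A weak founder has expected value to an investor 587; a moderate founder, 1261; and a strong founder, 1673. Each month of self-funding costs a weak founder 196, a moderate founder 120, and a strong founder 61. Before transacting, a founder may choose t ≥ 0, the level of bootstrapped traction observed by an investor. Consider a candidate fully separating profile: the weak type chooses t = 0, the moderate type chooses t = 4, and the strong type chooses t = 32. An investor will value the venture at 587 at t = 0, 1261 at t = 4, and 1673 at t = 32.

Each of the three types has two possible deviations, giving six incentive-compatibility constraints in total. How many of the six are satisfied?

Weak (own payoff 587): to t=4 gives 1261 − 196×4 = 477 → no gain ✓; to t=32 gives 1673 − 196×32 = -4599 → no gain ✓.
Moderate (own payoff 1261 − 120×4 = 781): to t=0 gives 587 → no gain ✓; to t=32 gives 1673 − 120×32 = -2167 → no gain ✓.
Strong (own payoff 1673 − 61×32 = -279): to t=0 gives 587 → profitable ✗; to t=4 gives 1261 − 61×4 = 1017 → profitable ✗.
4 of the 6 constraints hold; not an equilibrium.

4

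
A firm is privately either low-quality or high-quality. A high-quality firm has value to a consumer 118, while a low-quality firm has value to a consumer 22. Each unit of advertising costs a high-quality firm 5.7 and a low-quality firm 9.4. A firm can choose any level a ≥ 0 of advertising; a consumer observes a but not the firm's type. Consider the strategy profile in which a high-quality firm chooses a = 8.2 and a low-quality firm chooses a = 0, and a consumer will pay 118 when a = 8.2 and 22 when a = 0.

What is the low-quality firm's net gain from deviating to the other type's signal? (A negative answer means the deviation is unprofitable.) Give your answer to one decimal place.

Playing a = 0 the low-quality firm receives 22.
Deviating to a = 8.2 brings payment 118 at cost 9.4 × 8.2 = 77.08, netting 40.92.
Gain from deviating: 40.92 − 22 = 18.92, i.e. 18.9 to one decimal place.
The gain is positive, so the low-quality type's incentive-compatibility constraint is violated — this profile is not a separating equilibrium.

18.9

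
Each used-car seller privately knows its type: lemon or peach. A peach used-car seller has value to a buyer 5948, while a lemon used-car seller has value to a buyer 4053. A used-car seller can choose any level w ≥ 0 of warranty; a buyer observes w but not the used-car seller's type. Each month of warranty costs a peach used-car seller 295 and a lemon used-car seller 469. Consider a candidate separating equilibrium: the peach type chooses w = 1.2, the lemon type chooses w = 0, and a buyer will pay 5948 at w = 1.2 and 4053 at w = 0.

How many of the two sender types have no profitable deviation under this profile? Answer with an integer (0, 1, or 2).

Lemon type: stay at 0 → 4053; mimic → 5948 − 469 × 1.2 = 5385.2. IC fails (4053 < 5385.2).
Peach type: signal → 5948 − 295 × 1.2 = 5594; deviate to 0 → 4053. IC holds (5594 ≥ 4053).
1 of 2 constraints hold, so this profile is not an equilibrium.

1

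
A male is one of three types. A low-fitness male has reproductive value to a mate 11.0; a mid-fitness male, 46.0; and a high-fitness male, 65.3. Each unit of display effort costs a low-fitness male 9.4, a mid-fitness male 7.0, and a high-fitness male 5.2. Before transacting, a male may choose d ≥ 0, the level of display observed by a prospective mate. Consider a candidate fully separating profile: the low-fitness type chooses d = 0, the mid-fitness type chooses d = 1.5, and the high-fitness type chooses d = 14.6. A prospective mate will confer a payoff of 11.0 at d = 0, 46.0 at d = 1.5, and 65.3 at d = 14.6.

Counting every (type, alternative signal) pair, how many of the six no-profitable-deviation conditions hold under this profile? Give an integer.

3

Mid-fitness (own payoff 46.0 − 7.0×1.5 = 35.5): to d=0 gives 11.0 → no gain ✓; to d=14.6 gives 65.3 − 7.0×14.6 = -36.9 → no gain ✓.
Low-fitness (own payoff 11.0): to d=1.5 gives 46.0 − 9.4×1.5 = 31.9 → profitable ✗; to d=14.6 gives 65.3 − 9.4×14.6 = -71.94 → no gain ✓.
High-fitness (own payoff 65.3 − 5.2×14.6 = -10.62): to d=0 gives 11.0 → profitable ✗; to d=1.5 gives 46.0 − 5.2×1.5 = 38.2 → profitable ✗.
3 of the 6 constraints hold; not an equilibrium.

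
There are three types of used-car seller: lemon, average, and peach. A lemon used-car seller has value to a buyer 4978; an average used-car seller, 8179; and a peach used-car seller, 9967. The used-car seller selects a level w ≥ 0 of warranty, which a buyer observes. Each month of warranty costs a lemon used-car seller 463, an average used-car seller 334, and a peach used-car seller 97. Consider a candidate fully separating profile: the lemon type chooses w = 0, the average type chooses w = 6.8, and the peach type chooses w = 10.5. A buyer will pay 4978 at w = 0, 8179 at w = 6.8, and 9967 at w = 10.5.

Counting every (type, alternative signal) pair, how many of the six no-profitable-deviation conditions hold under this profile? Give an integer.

Peach (own payoff 9967 − 97×10.5 = 8948.5): to w=0 gives 4978 → no gain ✓; to w=6.8 gives 8179 − 97×6.8 = 7519.4 → no gain ✓.
Average (own payoff 8179 − 334×6.8 = 5907.8): to w=0 gives 4978 → no gain ✓; to w=10.5 gives 9967 − 334×10.5 = 6460 → profitable ✗.
Lemon (own payoff 4978): to w=6.8 gives 8179 − 463×6.8 = 5030.6 → profitable ✗; to w=10.5 gives 9967 − 463×10.5 = 5105.5 → profitable ✗.
3 of the 6 constraints hold; not an equilibrium.

3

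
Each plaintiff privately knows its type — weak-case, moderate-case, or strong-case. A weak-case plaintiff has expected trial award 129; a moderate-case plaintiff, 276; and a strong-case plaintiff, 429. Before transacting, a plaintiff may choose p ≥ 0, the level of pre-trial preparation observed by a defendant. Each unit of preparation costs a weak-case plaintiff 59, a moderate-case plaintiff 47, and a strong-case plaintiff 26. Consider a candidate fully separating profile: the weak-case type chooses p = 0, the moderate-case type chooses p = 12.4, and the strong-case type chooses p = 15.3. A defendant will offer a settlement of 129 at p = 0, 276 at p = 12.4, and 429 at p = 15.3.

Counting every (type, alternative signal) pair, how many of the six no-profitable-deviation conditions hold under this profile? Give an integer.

3

Moderate-case (own payoff 276 − 47×12.4 = -306.8): to p=0 gives 129 → profitable ✗; to p=15.3 gives 429 − 47×15.3 = -290.1 → profitable ✗.
Weak-case (own payoff 129): to p=12.4 gives 276 − 59×12.4 = -455.6 → no gain ✓; to p=15.3 gives 429 − 59×15.3 = -473.7 → no gain ✓.
Strong-case (own payoff 429 − 26×15.3 = 31.2): to p=0 gives 129 → profitable ✗; to p=12.4 gives 276 − 26×12.4 = -46.4 → no gain ✓.
3 of the 6 constraints hold; not an equilibrium.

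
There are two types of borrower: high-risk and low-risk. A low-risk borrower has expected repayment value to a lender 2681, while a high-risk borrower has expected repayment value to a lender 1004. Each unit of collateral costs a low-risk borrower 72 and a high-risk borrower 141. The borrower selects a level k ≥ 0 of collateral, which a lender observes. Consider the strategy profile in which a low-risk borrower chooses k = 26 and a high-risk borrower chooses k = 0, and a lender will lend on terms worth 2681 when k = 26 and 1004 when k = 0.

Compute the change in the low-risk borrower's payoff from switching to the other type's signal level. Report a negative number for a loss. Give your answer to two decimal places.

195.00

Playing k = 26 the low-risk borrower receives 2681 − 72 × 26 = 809.
Deviating to k = 0 yields 1004 instead.
Gain from deviating: 1004 − 809 = 195.00.
The gain is positive, so the low-risk type's incentive-compatibility constraint is violated — this profile is not a separating equilibrium.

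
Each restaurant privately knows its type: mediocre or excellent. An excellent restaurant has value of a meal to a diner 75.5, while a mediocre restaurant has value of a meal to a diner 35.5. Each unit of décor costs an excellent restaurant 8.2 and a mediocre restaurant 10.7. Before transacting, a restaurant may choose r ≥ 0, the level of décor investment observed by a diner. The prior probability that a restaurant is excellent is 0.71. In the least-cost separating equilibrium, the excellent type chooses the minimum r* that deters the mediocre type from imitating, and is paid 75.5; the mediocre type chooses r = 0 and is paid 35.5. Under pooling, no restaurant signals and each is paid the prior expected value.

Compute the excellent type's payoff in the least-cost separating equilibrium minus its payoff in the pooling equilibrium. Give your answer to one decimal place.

-19.1

Least-cost separating signal: r* solves 35.5 = 75.5 − 10.7·r*, so r* = (75.5 − 35.5)/10.7 ≈ 3.7383.
Excellent type's separating payoff: 75.5 − 8.2 × r* = 75.5 − 8.2 × (75.5 − 35.5)/10.7 = 75.5 − 328/10.7 ≈ 44.846.
Pooling payoff: 0.71 × 75.5 + 0.29 × 35.5 = 63.9.
Difference: 44.846 − 63.9 = -19.054, i.e. -19.1 to one decimal place.
The excellent type would prefer the pooling outcome.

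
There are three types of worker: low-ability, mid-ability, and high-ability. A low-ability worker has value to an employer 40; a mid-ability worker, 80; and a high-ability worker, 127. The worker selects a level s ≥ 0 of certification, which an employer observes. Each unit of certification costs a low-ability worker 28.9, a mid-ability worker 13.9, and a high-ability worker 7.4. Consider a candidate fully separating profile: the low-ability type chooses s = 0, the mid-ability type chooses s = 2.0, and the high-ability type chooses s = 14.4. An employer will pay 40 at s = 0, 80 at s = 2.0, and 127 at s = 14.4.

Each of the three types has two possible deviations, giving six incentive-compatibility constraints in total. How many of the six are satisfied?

Mid-ability (own payoff 80 − 13.9×2.0 = 52.2): to s=0 gives 40 → no gain ✓; to s=14.4 gives 127 − 13.9×14.4 = -73.16 → no gain ✓.
High-ability (own payoff 127 − 7.4×14.4 = 20.44): to s=0 gives 40 → profitable ✗; to s=2.0 gives 80 − 7.4×2.0 = 65.2 → profitable ✗.
Low-ability (own payoff 40): to s=2.0 gives 80 − 28.9×2.0 = 22.2 → no gain ✓; to s=14.4 gives 127 − 28.9×14.4 = -289.16 → no gain ✓.
4 of the 6 constraints hold; not an equilibrium.

4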